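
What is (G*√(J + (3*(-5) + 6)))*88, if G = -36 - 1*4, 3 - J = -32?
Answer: -3520*√26 ≈ -17949.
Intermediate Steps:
J = 35 (J = 3 - 1*(-32) = 3 + 32 = 35)
G = -40 (G = -36 - 4 = -40)
(G*√(J + (3*(-5) + 6)))*88 = -40*√(35 + (3*(-5) + 6))*88 = -40*√(35 + (-15 + 6))*88 = -40*√(35 - 9)*88 = -40*√26*88 = -3520*√26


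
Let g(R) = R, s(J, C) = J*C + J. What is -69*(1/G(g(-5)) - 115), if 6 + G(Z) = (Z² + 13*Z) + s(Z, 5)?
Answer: 603129/76 ≈ 7935.9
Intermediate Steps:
s(J, C) = J + C*J (s(J, C) = C*J + J = J + C*J)
G(Z) = -6 + Z² + 19*Z (G(Z) = -6 + ((Z² + 13*Z) + Z*(1 + 5)) = -6 + ((Z² + 13*Z) + Z*6) = -6 + ((Z² + 13*Z) + 6*Z) = -6 + (Z² + 19*Z) = -6 + Z² + 19*Z)
-69*(1/G(g(-5)) - 115) = -69*(1/(-6 + (-5)² + 19*(-5)) - 115) = -69*(1/(-6 + 25 - 95) - 115) = -69*(1/(-76) - 115) = -69*(-1/76 - 115) = -69*(-8741/76) = 603129/76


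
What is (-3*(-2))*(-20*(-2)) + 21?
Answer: 261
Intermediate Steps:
(-3*(-2))*(-20*(-2)) + 21 = 6*40 + 21 = 240 + 21 = 261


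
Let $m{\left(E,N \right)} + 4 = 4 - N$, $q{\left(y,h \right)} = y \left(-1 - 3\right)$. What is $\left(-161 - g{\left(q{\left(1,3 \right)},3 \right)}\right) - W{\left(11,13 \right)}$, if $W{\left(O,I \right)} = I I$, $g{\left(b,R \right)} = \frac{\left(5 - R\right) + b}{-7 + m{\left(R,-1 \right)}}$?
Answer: $- \frac{991}{3} \approx -330.33$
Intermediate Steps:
$q{\left(y,h \right)} = - 4 y$ ($q{\left(y,h \right)} = y \left(-4\right) = - 4 y$)
$m{\left(E,N \right)} = - N$ ($m{\left(E,N \right)} = -4 - \left(-4 + N\right) = - N$)
$g{\left(b,R \right)} = - \frac{5}{6} - \frac{b}{6} + \frac{R}{6}$ ($g{\left(b,R \right)} = \frac{\left(5 - R\right) + b}{-7 - -1} = \frac{5 + b - R}{-7 + 1} = \frac{5 + b - R}{-6} = \left(5 + b - R\right) \left(- \frac{1}{6}\right) = - \frac{5}{6} - \frac{b}{6} + \frac{R}{6}$)
$W{\left(O,I \right)} = I^{2}$
$\left(-161 - g{\left(q{\left(1,3 \right)},3 \right)}\right) - W{\left(11,13 \right)} = \left(-161 - \left(- \frac{5}{6} - \frac{\left(-4\right) 1}{6} + \frac{1}{6} \cdot 3\right)\right) - 13^{2} = \left(-161 - \left(- \frac{5}{6} - - \frac{2}{3} + \frac{1}{2}\right)\right) - 169 = \left(-161 - \left(- \frac{5}{6} + \frac{2}{3} + \frac{1}{2}\right)\right) - 169 = \left(-161 - \frac{1}{3}\right) - 169 = - \frac{484}{3} - 169 = - \frac{991}{3}$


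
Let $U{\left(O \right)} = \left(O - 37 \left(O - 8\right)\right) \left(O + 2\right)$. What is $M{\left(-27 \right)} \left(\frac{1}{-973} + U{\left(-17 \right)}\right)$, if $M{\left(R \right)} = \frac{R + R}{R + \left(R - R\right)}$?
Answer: $- \frac{26504522}{973} \approx -27240.0$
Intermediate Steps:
$M{\left(R \right)} = 2$ ($M{\left(R \right)} = \frac{2 R}{R + 0} = \frac{2 R}{R} = 2$)
$U{\left(O \right)} = \left(2 + O\right) \left(296 - 36 O\right)$ ($U{\left(O \right)} = \left(O - 37 \left(-8 + O\right)\right) \left(2 + O\right) = \left(O - \left(-296 + 37 O\right)\right) \left(2 + O\right) = \left(296 - 36 O\right) \left(2 + O\right) = \left(2 + O\right) \left(296 - 36 O\right)$)
$M{\left(-27 \right)} \left(\frac{1}{-973} + U{\left(-17 \right)}\right) = 2 \left(\frac{1}{-973} + \left(592 - 36 \left(-17\right)^{2} + 224 \left(-17\right)\right)\right) = 2 \left(- \frac{1}{973} - 13620\right) = 2 \left(- \frac{13252261}{973}\right) = - \frac{26504522}{973}$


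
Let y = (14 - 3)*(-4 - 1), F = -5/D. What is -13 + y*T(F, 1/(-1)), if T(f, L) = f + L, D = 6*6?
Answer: 1787/36 ≈ 49.639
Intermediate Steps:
D = 36
F = -5/36 ≈ -0.13889
y = -55 (y = 11*(-5) = -55)
T(f, L) = L + f
-13 + y*T(F, 1/(-1)) = -13 - 55*(1/(-1) - 5/36) = -13 - 55*(-1 - 5/36) = -13 - 55*(-41/36) = -13 + 2255/36 = 1787/36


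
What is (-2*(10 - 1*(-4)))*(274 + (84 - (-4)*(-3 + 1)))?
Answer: -9800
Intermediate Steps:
(-2*(10 - 1*(-4)))*(274 + (84 - (-4)*(-3 + 1))) = (-2*(10 + 4))*(274 + (84 - (-4)*(-2))) = (-2*14)*(274 + (84 - 1*8)) = -28*(274 + (84 - 8)) = -28*(274 + 76) = -28*350 = -9800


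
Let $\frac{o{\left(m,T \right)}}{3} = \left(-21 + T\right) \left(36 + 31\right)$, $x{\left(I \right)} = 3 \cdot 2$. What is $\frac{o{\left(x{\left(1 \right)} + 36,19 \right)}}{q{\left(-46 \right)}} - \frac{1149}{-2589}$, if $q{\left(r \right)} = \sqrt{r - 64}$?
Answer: $\frac{383}{863} + \frac{201 i \sqrt{110}}{55} \approx 0.4438 + 38.329 i$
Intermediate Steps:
$x{\left(I \right)} = 6$
$q{\left(r \right)} = \sqrt{-64 + r}$
$o{\left(m,T \right)} = -4221 + 201 T$ ($o{\left(m,T \right)} = 3 \left(-21 + T\right) \left(36 + 31\right) = 3 \left(-21 + T\right) 67 = 3 \left(-1407 + 67 T\right) = -4221 + 201 T$)
$\frac{o{\left(x{\left(1 \right)} + 36,19 \right)}}{q{\left(-46 \right)}} - \frac{1149}{-2589} = \frac{-4221 + 201 \cdot 19}{\sqrt{-64 - 46}} - \frac{1149}{-2589} = \frac{-4221 + 3819}{\sqrt{-110}} - - \frac{383}{863} = - \frac{402}{i \sqrt{110}} + \frac{383}{863} = - 402 \left(- \frac{i \sqrt{110}}{110}\right) + \frac{383}{863} = \frac{201 i \sqrt{110}}{55} + \frac{383}{863} = \frac{383}{863} + \frac{201 i \sqrt{110}}{55}$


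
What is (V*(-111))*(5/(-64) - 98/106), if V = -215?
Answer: -81164865/3392 ≈ -23928.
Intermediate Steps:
(V*(-111))*(5/(-64) - 98/106) = (-215*(-111))*(5/(-64) - 98/106) = 23865*(5*(-1/64) - 98*1/106) = 23865*(-5/64 - 49/53) = 23865*(-3401/3392) = -81164865/3392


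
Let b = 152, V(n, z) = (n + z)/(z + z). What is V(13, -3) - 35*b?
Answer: -15965/3 ≈ -5321.7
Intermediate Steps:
V(n, z) = (n + z)/(2*z) (V(n, z) = (n + z)/((2*z)) = (n + z)*(1/(2*z)) = (n + z)/(2*z))
V(13, -3) - 35*b = (½)*(13 - 3)/(-3) - 35*152 = (½)*(-⅓)*10 - 5320 = -5/3 - 5320 = -15965/3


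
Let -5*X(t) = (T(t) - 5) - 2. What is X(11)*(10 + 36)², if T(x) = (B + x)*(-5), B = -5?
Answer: 78292/5 ≈ 15658.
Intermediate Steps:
T(x) = 25 - 5*x (T(x) = (-5 + x)*(-5) = 25 - 5*x)
X(t) = -18/5 + t (X(t) = -(((25 - 5*t) - 5) - 2)/5 = -((20 - 5*t) - 2)/5 = -(18 - 5*t)/5 = -18/5 + t)
X(11)*(10 + 36)² = (-18/5 + 11)*(10 + 36)² = (37/5)*46² = (37/5)*2116 = 78292/5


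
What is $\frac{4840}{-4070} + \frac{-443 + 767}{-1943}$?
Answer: $- \frac{97480}{71891} \approx -1.3559$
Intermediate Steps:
$\frac{4840}{-4070} + \frac{-443 + 767}{-1943} = 4840 \left(- \frac{1}{4070}\right) + 324 \left(- \frac{1}{1943}\right) = - \frac{44}{37} - \frac{324}{1943} = - \frac{97480}{71891}$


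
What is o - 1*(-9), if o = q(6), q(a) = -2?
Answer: 7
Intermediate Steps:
o = -2
o - 1*(-9) = -2 - 1*(-9) = -2 + 9 = 7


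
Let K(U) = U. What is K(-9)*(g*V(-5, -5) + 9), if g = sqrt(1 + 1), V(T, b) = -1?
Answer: -81 + 9*sqrt(2) ≈ -68.272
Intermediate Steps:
g = sqrt(2) ≈ 1.4142
K(-9)*(g*V(-5, -5) + 9) = -9*(sqrt(2)*(-1) + 9) = -9*(-sqrt(2) + 9) = -9*(9 - sqrt(2)) = -81 + 9*sqrt(2)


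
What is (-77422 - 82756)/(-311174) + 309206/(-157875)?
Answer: -35464383047/24563297625 ≈ -1.4438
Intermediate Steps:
(-77422 - 82756)/(-311174) + 309206/(-157875) = -160178*(-1/311174) + 309206*(-1/157875) = 80089/155587 - 309206/157875 = -35464383047/24563297625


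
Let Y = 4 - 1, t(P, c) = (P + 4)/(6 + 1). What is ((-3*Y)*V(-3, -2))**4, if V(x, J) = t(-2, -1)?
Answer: 104976/2401 ≈ 43.722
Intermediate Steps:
t(P, c) = 4/7 + P/7 (t(P, c) = (4 + P)/7 = (4 + P)*(1/7) = 4/7 + P/7)
V(x, J) = 2/7 (V(x, J) = 4/7 + (1/7)*(-2) = 4/7 - 2/7 = 2/7)
Y = 3
((-3*Y)*V(-3, -2))**4 = (-3*3*(2/7))**4 = (-9*2/7)**4 = (-18/7)**4 = 104976/2401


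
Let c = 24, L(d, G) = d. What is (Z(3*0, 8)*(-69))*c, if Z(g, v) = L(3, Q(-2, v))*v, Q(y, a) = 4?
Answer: -39744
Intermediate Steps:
Z(g, v) = 3*v
(Z(3*0, 8)*(-69))*c = ((3*8)*(-69))*24 = (24*(-69))*24 = -1656*24 = -39744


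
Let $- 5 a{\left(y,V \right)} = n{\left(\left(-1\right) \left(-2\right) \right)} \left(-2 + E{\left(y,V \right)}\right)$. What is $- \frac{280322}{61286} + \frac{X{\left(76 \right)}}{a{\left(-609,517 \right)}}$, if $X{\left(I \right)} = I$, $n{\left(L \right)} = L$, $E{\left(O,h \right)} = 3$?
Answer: $- \frac{5962331}{30643} \approx -194.57$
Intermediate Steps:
$a{\left(y,V \right)} = - \frac{2}{5}$ ($a{\left(y,V \right)} = - \frac{\left(-1\right) \left(-2\right) \left(-2 + 3\right)}{5} = - \frac{2 \cdot 1}{5} = \left(- \frac{1}{5}\right) 2 = - \frac{2}{5}$)
$- \frac{280322}{61286} + \frac{X{\left(76 \right)}}{a{\left(-609,517 \right)}} = - \frac{280322}{61286} + \frac{76}{- \frac{2}{5}} = \left(-280322\right) \frac{1}{61286} + 76 \left(- \frac{5}{2}\right) = - \frac{140161}{30643} - 190 = - \frac{5962331}{30643}$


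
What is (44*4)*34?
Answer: 5984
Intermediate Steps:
(44*4)*34 = 176*34 = 5984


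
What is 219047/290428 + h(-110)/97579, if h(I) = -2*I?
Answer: 21438281373/28339673812 ≈ 0.75648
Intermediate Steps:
219047/290428 + h(-110)/97579 = 219047/290428 - 2*(-110)/97579 = 219047*(1/290428) + 220*(1/97579) = 219047/290428 + 220/97579 = 21438281373/28339673812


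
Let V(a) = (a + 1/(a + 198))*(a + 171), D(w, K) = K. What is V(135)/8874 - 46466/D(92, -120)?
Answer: 75686147/193140 ≈ 391.87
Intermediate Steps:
V(a) = (171 + a)*(a + 1/(198 + a)) (V(a) = (a + 1/(198 + a))*(171 + a) = (171 + a)*(a + 1/(198 + a)))
V(135)/8874 - 46466/D(92, -120) = ((171 + 135³ + 369*135² + 33859*135)/(198 + 135))/8874 - 46466/(-120) = ((171 + 2460375 + 369*18225 + 4570965)/333)*(1/8874) - 46466*(-1/120) = ((171 + 2460375 + 6725025 + 4570965)/333)*(1/8874) + 23233/60 = ((1/333)*13756536)*(1/8874) + 23233/60 = (1528504/37)*(1/8874) + 23233/60 = 44956/9657 + 23233/60 = 75686147/193140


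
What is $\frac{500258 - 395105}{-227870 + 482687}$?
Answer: $\frac{35051}{84939} \approx 0.41266$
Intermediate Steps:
$\frac{500258 - 395105}{-227870 + 482687} = \frac{105153}{254817} = 105153 \cdot \frac{1}{254817} = \frac{35051}{84939}$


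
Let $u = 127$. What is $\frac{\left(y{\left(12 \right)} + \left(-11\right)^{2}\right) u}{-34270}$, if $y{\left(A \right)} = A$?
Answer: $- \frac{16891}{34270} \approx -0.49288$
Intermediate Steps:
$\frac{\left(y{\left(12 \right)} + \left(-11\right)^{2}\right) u}{-34270} = \frac{\left(12 + \left(-11\right)^{2}\right) 127}{-34270} = \left(12 + 121\right) 127 \left(- \frac{1}{34270}\right) = 133 \cdot 127 \left(- \frac{1}{34270}\right) = 16891 \left(- \frac{1}{34270}\right) = - \frac{16891}{34270}$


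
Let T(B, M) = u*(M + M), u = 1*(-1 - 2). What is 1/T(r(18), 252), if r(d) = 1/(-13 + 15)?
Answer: -1/1512 ≈ -0.00066138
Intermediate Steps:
r(d) = ½ (r(d) = 1/2 = ½)
u = -3 (u = 1*(-3) = -3)
T(B, M) = -6*M (T(B, M) = -3*(M + M) = -6*M)
1/T(r(18), 252) = 1/(-6*252) = 1/(-1512) = -1/1512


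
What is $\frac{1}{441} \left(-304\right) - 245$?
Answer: $- \frac{108349}{441} \approx -245.69$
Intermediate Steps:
$\frac{1}{441} \left(-304\right) - 245 = - \frac{304}{441} - 245 = - \frac{108349}{441}$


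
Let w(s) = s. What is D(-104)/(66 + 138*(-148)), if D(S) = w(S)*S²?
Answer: 43264/783 ≈ 55.254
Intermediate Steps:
D(S) = S³ (D(S) = S*S² = S³)
D(-104)/(66 + 138*(-148)) = (-104)³/(66 + 138*(-148)) = -1124864/(66 - 20424) = -1124864/(-20358) = -1124864*(-1/20358) = 43264/783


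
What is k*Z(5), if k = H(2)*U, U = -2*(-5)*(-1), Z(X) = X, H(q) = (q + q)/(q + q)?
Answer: -50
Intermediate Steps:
H(q) = 1 (H(q) = (2*q)/((2*q)) = (2*q)*(1/(2*q)) = 1)
U = -10 (U = 10*(-1) = -10)
k = -10 (k = 1*(-10) = -10)
k*Z(5) = -10*5 = -50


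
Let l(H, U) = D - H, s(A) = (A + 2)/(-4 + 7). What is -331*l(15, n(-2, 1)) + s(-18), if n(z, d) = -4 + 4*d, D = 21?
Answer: -5974/3 ≈ -1991.3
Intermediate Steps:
s(A) = ⅔ + A/3 (s(A) = (2 + A)/3 = (2 + A)*(⅓) = ⅔ + A/3)
l(H, U) = 21 - H
-331*l(15, n(-2, 1)) + s(-18) = -331*(21 - 1*15) + (⅔ + (⅓)*(-18)) = -331*(21 - 15) + (⅔ - 6) = -331*6 - 16/3 = -1986 - 16/3 = -5974/3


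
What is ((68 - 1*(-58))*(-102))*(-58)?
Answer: 745416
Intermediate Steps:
((68 - 1*(-58))*(-102))*(-58) = ((68 + 58)*(-102))*(-58) = (126*(-102))*(-58) = -12852*(-58) = 745416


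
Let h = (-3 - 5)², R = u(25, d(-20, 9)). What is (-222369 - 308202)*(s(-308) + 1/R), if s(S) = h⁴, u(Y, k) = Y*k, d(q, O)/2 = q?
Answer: -8901504269805429/1000 ≈ -8.9015e+12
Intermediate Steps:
d(q, O) = 2*q
R = -1000 (R = 25*(2*(-20)) = 25*(-40) = -1000)
h = 64 (h = (-8)² = 64)
s(S) = 16777216 (s(S) = 64⁴ = 16777216)
(-222369 - 308202)*(s(-308) + 1/R) = (-222369 - 308202)*(16777216 + 1/(-1000)) = -530571*(16777216 - 1/1000) = -530571*16777215999/1000 = -8901504269805429/1000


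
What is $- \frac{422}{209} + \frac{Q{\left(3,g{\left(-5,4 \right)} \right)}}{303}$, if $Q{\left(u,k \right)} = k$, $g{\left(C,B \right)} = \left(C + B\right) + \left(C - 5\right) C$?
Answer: $- \frac{117625}{63327} \approx -1.8574$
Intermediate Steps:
$g{\left(C,B \right)} = B + C + C \left(-5 + C\right)$ ($g{\left(C,B \right)} = \left(B + C\right) + \left(-5 + C\right) C = \left(B + C\right) + C \left(-5 + C\right) = B + C + C \left(-5 + C\right)$)
$- \frac{422}{209} + \frac{Q{\left(3,g{\left(-5,4 \right)} \right)}}{303} = - \frac{422}{209} + \frac{4 + \left(-5\right)^{2} - -20}{303} = \left(-422\right) \frac{1}{209} + \left(4 + 25 + 20\right) \frac{1}{303} = - \frac{422}{209} + 49 \cdot \frac{1}{303} = - \frac{422}{209} + \frac{49}{303} = - \frac{117625}{63327}$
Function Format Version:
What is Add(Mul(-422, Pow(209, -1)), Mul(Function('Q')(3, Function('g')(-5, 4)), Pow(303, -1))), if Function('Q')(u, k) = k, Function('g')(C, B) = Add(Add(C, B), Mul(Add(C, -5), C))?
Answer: Rational(-117625, 63327) ≈ -1.8574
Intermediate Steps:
Function('g')(C, B) = Add(B, C, Mul(C, Add(-5, C))) (Function('g')(C, B) = Add(Add(B, C), Mul(Add(-5, C), C)) = Add(Add(B, C), Mul(C, Add(-5, C))) = Add(B, C, Mul(C, Add(-5, C))))
Add(Mul(-422, Pow(209, -1)), Mul(Function('Q')(3, Function('g')(-5, 4)), Pow(303, -1))) = Add(Mul(-422, Pow(209, -1)), Mul(Add(4, Pow(-5, 2), Mul(-4, -5)), Pow(303, -1))) = Add(Mul(-422, Rational(1, 209)), Mul(Add(4, 25, 20), Rational(1, 303))) = Add(Rational(-422, 209), Mul(49, Rational(1, 303))) = Add(Rational(-422, 209), Rational(49, 303)) = Rational(-117625, 63327)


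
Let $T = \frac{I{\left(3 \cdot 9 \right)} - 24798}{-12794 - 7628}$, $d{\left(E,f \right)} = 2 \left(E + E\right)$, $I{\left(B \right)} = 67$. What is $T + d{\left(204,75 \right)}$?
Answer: $\frac{16689083}{20422} \approx 817.21$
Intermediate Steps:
$d{\left(E,f \right)} = 4 E$ ($d{\left(E,f \right)} = 2 \cdot 2 E = 4 E$)
$T = \frac{24731}{20422}$ ($T = \frac{67 - 24798}{-12794 - 7628} = - \frac{24731}{-20422} = \left(-24731\right) \left(- \frac{1}{20422}\right) = \frac{24731}{20422} \approx 1.211$)
$T + d{\left(204,75 \right)} = \frac{24731}{20422} + 4 \cdot 204 = \frac{24731}{20422} + 816 = \frac{16689083}{20422}$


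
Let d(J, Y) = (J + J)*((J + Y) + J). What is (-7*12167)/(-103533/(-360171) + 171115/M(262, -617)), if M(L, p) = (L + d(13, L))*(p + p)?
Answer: -19557615012539100/61900478989 ≈ -3.1595e+5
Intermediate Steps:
d(J, Y) = 2*J*(Y + 2*J) (d(J, Y) = (2*J)*(Y + 2*J) = 2*J*(Y + 2*J))
M(L, p) = 2*p*(676 + 27*L) (M(L, p) = (L + 2*13*(L + 2*13))*(p + p) = (L + 2*13*(L + 26))*(2*p) = (L + 2*13*(26 + L))*(2*p) = (L + (676 + 26*L))*(2*p) = (676 + 27*L)*(2*p) = 2*p*(676 + 27*L))
(-7*12167)/(-103533/(-360171) + 171115/M(262, -617)) = (-7*12167)/(-103533/(-360171) + 171115/((2*(-617)*(676 + 27*262)))) = -85169/(-103533*(-1/360171) + 171115/((2*(-617)*(676 + 7074)))) = -85169/(34511/120057 + 171115/((2*(-617)*7750))) = -85169/(34511/120057 + 171115/(-9563500)) = -85169/(34511/120057 + 171115*(-1/9563500)) = -85169/(34511/120057 - 34223/1912700) = -85169/61900478989/229633023900 = -85169*229633023900/61900478989 = -19557615012539100/61900478989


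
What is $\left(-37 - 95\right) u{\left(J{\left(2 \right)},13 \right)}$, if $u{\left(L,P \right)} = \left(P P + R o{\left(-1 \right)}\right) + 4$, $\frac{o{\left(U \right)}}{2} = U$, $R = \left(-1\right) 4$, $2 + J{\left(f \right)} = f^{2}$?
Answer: $-23892$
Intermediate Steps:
$J{\left(f \right)} = -2 + f^{2}$
$R = -4$
$o{\left(U \right)} = 2 U$
$u{\left(L,P \right)} = 12 + P^{2}$ ($u{\left(L,P \right)} = \left(P P - 4 \cdot 2 \left(-1\right)\right) + 4 = \left(P^{2} - -8\right) + 4 = \left(P^{2} + 8\right) + 4 = \left(8 + P^{2}\right) + 4 = 12 + P^{2}$)
$\left(-37 - 95\right) u{\left(J{\left(2 \right)},13 \right)} = \left(-37 - 95\right) \left(12 + 13^{2}\right) = - 132 \left(12 + 169\right) = \left(-132\right) 181 = -23892$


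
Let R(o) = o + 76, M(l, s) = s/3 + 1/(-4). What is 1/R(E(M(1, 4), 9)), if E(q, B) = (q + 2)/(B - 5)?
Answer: 48/3685 ≈ 0.013026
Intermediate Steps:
M(l, s) = -¼ + s/3 (M(l, s) = s*(⅓) + 1*(-¼) = s/3 - ¼ = -¼ + s/3)
E(q, B) = (2 + q)/(-5 + B)
R(o) = 76 + o
1/R(E(M(1, 4), 9)) = 1/(76 + (2 + (-¼ + (⅓)*4))/(-5 + 9)) = 1/(76 + (2 + (-¼ + 4/3))/4) = 1/(76 + (2 + 13/12)/4) = 1/(76 + (¼)*(37/12)) = 1/(76 + 37/48) = 1/(3685/48) = 48/3685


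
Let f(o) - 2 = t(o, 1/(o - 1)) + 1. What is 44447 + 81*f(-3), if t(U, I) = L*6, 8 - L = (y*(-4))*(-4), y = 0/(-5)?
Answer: 48578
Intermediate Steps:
y = 0 (y = 0*(-1/5) = 0)
L = 8 (L = 8 - 0*(-4)*(-4) = 8 - 0*(-4) = 8 - 1*0 = 8 + 0 = 8)
t(U, I) = 48 (t(U, I) = 8*6 = 48)
f(o) = 51 (f(o) = 2 + (48 + 1) = 2 + 49 = 51)
44447 + 81*f(-3) = 44447 + 81*51 = 44447 + 4131 = 48578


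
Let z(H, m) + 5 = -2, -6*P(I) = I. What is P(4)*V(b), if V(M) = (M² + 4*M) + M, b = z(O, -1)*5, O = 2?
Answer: -700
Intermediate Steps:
P(I) = -I/6
z(H, m) = -7 (z(H, m) = -5 - 2 = -7)
b = -35 (b = -7*5 = -35)
V(M) = M² + 5*M
P(4)*V(b) = (-⅙*4)*(-35*(5 - 35)) = -(-70)*(-30)/3 = -⅔*1050 = -700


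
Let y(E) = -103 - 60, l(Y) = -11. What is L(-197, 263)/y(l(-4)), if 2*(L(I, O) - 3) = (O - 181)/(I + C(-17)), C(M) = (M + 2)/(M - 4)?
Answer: -3835/223962 ≈ -0.017123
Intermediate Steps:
y(E) = -163
C(M) = (2 + M)/(-4 + M)
L(I, O) = 3 + (-181 + O)/(2*(5/7 + I)) (L(I, O) = 3 + ((O - 181)/(I + (2 - 17)/(-4 - 17)))/2 = 3 + ((-181 + O)/(I - 15/(-21)))/2 = 3 + ((-181 + O)/(I - 1/21*(-15)))/2 = 3 + ((-181 + O)/(I + 5/7))/2 = 3 + ((-181 + O)/(5/7 + I))/2 = 3 + (-181 + O)/(2*(5/7 + I)))
L(-197, 263)/y(l(-4)) = ((-1237 + 7*263 + 42*(-197))/(2*(5 + 7*(-197))))/(-163) = ((-1237 + 1841 - 8274)/(2*(5 - 1379)))*(-1/163) = ((½)*(-7670)/(-1374))*(-1/163) = ((½)*(-1/1374)*(-7670))*(-1/163) = (3835/1374)*(-1/163) = -3835/223962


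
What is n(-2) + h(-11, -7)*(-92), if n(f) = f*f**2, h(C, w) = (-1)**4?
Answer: -100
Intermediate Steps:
h(C, w) = 1
n(f) = f**3
n(-2) + h(-11, -7)*(-92) = (-2)**3 + 1*(-92) = -8 - 92 = -100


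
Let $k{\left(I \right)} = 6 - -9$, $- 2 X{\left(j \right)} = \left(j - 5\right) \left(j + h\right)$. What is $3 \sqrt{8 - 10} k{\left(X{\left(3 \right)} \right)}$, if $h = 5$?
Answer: $45 i \sqrt{2} \approx 63.64 i$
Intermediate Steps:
$X{\left(j \right)} = - \frac{\left(-5 + j\right) \left(5 + j\right)}{2}$ ($X{\left(j \right)} = - \frac{\left(j - 5\right) \left(j + 5\right)}{2} = - \frac{\left(j - 5\right) \left(5 + j\right)}{2} = - \frac{\left(-5 + j\right) \left(5 + j\right)}{2}$)
$k{\left(I \right)} = 15$ ($k{\left(I \right)} = 6 + 9 = 15$)
$3 \sqrt{8 - 10} k{\left(X{\left(3 \right)} \right)} = 3 \sqrt{8 - 10} \cdot 15 = 3 \sqrt{-2} \cdot 15 = 3 i \sqrt{2} \cdot 15 = 45 i \sqrt{2}$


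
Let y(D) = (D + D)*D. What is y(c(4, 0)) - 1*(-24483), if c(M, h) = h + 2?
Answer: 24491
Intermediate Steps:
c(M, h) = 2 + h
y(D) = 2*D² (y(D) = (2*D)*D = 2*D²)
y(c(4, 0)) - 1*(-24483) = 2*(2 + 0)² - 1*(-24483) = 2*2² + 24483 = 2*4 + 24483 = 8 + 24483 = 24491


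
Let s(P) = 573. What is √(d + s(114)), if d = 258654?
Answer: 3*√28803 ≈ 509.14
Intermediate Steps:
√(d + s(114)) = √(258654 + 573) = √259227 = 3*√28803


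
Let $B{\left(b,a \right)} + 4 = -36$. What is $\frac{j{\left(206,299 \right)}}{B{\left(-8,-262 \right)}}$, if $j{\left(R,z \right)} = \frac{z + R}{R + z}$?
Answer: $- \frac{1}{40} \approx -0.025$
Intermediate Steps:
$B{\left(b,a \right)} = -40$ ($B{\left(b,a \right)} = -4 - 36 = -40$)
$j{\left(R,z \right)} = 1$ ($j{\left(R,z \right)} = \frac{R + z}{R + z} = 1$)
$\frac{j{\left(206,299 \right)}}{B{\left(-8,-262 \right)}} = 1 \frac{1}{-40} = 1 \left(- \frac{1}{40}\right) = - \frac{1}{40}$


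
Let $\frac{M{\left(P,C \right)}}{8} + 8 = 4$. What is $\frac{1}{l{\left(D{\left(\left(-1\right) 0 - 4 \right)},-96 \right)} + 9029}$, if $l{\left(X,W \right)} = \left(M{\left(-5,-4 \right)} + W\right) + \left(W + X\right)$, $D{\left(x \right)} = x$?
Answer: $\frac{1}{8801} \approx 0.00011362$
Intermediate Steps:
$M{\left(P,C \right)} = -32$ ($M{\left(P,C \right)} = -64 + 8 \cdot 4 = -64 + 32 = -32$)
$l{\left(X,W \right)} = -32 + X + 2 W$ ($l{\left(X,W \right)} = \left(-32 + W\right) + \left(W + X\right) = -32 + X + 2 W$)
$\frac{1}{l{\left(D{\left(\left(-1\right) 0 - 4 \right)},-96 \right)} + 9029} = \frac{1}{\left(-32 - 4 + 2 \left(-96\right)\right) + 9029} = \frac{1}{\left(-32 + \left(0 - 4\right) - 192\right) + 9029} = \frac{1}{\left(-32 - 4 - 192\right) + 9029} = \frac{1}{-228 + 9029} = \frac{1}{8801}$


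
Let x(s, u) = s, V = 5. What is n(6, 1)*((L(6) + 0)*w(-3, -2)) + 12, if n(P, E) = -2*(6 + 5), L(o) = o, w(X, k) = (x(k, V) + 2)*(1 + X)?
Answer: 12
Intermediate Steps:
w(X, k) = (1 + X)*(2 + k) (w(X, k) = (k + 2)*(1 + X) = (2 + k)*(1 + X) = (1 + X)*(2 + k))
n(P, E) = -22 (n(P, E) = -2*11 = -22)
n(6, 1)*((L(6) + 0)*w(-3, -2)) + 12 = -22*(6 + 0)*(2 - 2 + 2*(-3) - 3*(-2)) + 12 = -132*(2 - 2 - 6 + 6) + 12 = -132*0 + 12 = -22*0 + 12 = 0 + 12 = 12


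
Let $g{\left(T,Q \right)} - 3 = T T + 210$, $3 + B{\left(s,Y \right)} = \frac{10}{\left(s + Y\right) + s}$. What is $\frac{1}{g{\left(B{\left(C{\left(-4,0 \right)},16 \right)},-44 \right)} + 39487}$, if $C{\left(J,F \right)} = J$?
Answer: $\frac{16}{635249} \approx 2.5187 \cdot 10^{-5}$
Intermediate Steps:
$B{\left(s,Y \right)} = -3 + \frac{10}{Y + 2 s}$ ($B{\left(s,Y \right)} = -3 + \frac{10}{\left(s + Y\right) + s} = -3 + \frac{10}{\left(Y + s\right) + s} = -3 + \frac{10}{Y + 2 s}$)
$g{\left(T,Q \right)} = 213 + T^{2}$ ($g{\left(T,Q \right)} = 3 + \left(T T + 210\right) = 3 + \left(T^{2} + 210\right) = 3 + \left(210 + T^{2}\right) = 213 + T^{2}$)
$\frac{1}{g{\left(B{\left(C{\left(-4,0 \right)},16 \right)},-44 \right)} + 39487} = \frac{1}{\left(213 + \left(\frac{10 - -24 - 48}{16 + 2 \left(-4\right)}\right)^{2}\right) + 39487} = \frac{1}{\left(213 + \left(\frac{10 + 24 - 48}{16 - 8}\right)^{2}\right) + 39487} = \frac{1}{\left(213 + \left(\frac{1}{8} \left(-14\right)\right)^{2}\right) + 39487} = \frac{1}{\left(213 + \left(- \frac{7}{4}\right)^{2}\right) + 39487} = \frac{1}{\left(213 + \frac{49}{16}\right) + 39487} = \frac{1}{\frac{3457}{16} + 39487} = \frac{1}{\frac{635249}{16}} = \frac{16}{635249}$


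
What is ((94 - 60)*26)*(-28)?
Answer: -24752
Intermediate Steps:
((94 - 60)*26)*(-28) = (34*26)*(-28) = 884*(-28) = -24752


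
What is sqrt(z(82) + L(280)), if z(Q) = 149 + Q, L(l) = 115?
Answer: sqrt(346) ≈ 18.601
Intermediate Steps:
sqrt(z(82) + L(280)) = sqrt((149 + 82) + 115) = sqrt(231 + 115) = sqrt(346)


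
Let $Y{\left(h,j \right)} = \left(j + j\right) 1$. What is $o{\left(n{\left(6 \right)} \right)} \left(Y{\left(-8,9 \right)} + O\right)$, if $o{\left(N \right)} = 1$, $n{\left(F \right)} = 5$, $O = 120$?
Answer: $138$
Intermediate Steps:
$Y{\left(h,j \right)} = 2 j$ ($Y{\left(h,j \right)} = 2 j 1 = 2 j$)
$o{\left(n{\left(6 \right)} \right)} \left(Y{\left(-8,9 \right)} + O\right) = 1 \left(2 \cdot 9 + 120\right) = 1 \left(18 + 120\right) = 1 \cdot 138 = 138$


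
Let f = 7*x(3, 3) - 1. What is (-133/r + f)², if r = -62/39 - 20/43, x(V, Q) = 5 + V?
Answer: 170214830041/11874916 ≈ 14334.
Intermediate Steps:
f = 55 (f = 7*(5 + 3) - 1 = 7*8 - 1 = 56 - 1 = 55)
r = -3446/1677 (r = -62*1/39 - 20*1/43 = -62/39 - 20/43 = -3446/1677 ≈ -2.0549)
(-133/r + f)² = (-133/(-3446/1677) + 55)² = (-133*(-1677/3446) + 55)² = (223041/3446 + 55)² = (412571/3446)² = 170214830041/11874916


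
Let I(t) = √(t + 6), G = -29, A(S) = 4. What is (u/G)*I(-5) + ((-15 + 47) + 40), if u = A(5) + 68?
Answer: 2016/29 ≈ 69.517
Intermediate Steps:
I(t) = √(6 + t)
u = 72 (u = 4 + 68 = 72)
(u/G)*I(-5) + ((-15 + 47) + 40) = (72/(-29))*√(6 - 5) + ((-15 + 47) + 40) = (72*(-1/29))*√1 + (32 + 40) = -72/29*1 + 72 = -72/29 + 72 = 2016/29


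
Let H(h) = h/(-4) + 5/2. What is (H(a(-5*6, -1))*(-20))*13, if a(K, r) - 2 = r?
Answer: -585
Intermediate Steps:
a(K, r) = 2 + r
H(h) = 5/2 - h/4 (H(h) = h*(-¼) + 5*(½) = -h/4 + 5/2 = 5/2 - h/4)
(H(a(-5*6, -1))*(-20))*13 = ((5/2 - (2 - 1)/4)*(-20))*13 = ((5/2 - ¼*1)*(-20))*13 = ((5/2 - ¼)*(-20))*13 = ((9/4)*(-20))*13 = -45*13 = -585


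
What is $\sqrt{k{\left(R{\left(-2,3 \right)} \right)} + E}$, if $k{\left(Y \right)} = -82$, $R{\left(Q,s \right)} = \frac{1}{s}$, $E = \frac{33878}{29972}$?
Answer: $\frac{267 i \sqrt{254762}}{14986} \approx 8.9928 i$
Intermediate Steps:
$E = \frac{16939}{14986}$ ($E = 33878 \cdot \frac{1}{29972} = \frac{16939}{14986} \approx 1.1303$)
$\sqrt{k{\left(R{\left(-2,3 \right)} \right)} + E} = \sqrt{-82 + \frac{16939}{14986}} = \sqrt{- \frac{1211913}{14986}} = \frac{267 i \sqrt{254762}}{14986}$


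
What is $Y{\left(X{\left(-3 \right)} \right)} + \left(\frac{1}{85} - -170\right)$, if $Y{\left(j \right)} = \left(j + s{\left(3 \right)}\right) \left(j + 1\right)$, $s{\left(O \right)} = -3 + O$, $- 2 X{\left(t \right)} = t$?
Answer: $\frac{59079}{340} \approx 173.76$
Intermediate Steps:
$X{\left(t \right)} = - \frac{t}{2}$
$Y{\left(j \right)} = j \left(1 + j\right)$ ($Y{\left(j \right)} = \left(j + \left(-3 + 3\right)\right) \left(j + 1\right) = \left(j + 0\right) \left(1 + j\right) = j \left(1 + j\right)$)
$Y{\left(X{\left(-3 \right)} \right)} + \left(\frac{1}{85} - -170\right) = \left(- \frac{1}{2}\right) \left(-3\right) \left(1 - - \frac{3}{2}\right) + \left(\frac{1}{85} - -170\right) = \frac{3 \left(1 + \frac{3}{2}\right)}{2} + \left(\frac{1}{85} + 170\right) = \frac{3}{2} \cdot \frac{5}{2} + \frac{14451}{85} = \frac{15}{4} + \frac{14451}{85} = \frac{59079}{340}$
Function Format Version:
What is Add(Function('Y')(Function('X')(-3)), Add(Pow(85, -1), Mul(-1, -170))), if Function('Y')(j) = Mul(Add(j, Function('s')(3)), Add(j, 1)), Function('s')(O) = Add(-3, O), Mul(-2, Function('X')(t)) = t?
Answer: Rational(59079, 340) ≈ 173.76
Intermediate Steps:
Function('X')(t) = Mul(Rational(-1, 2), t)
Function('Y')(j) = Mul(j, Add(1, j)) (Function('Y')(j) = Mul(Add(j, Add(-3, 3)), Add(j, 1)) = Mul(Add(j, 0), Add(1, j)) = Mul(j, Add(1, j)))
Add(Function('Y')(Function('X')(-3)), Add(Pow(85, -1), Mul(-1, -170))) = Add(Mul(Mul(Rational(-1, 2), -3), Add(1, Mul(Rational(-1, 2), -3))), Add(Pow(85, -1), Mul(-1, -170))) = Add(Mul(Rational(3, 2), Add(1, Rational(3, 2))), Add(Rational(1, 85), 170)) = Add(Mul(Rational(3, 2), Rational(5, 2)), Rational(14451, 85)) = Add(Rational(15, 4), Rational(14451, 85)) = Rational(59079, 340)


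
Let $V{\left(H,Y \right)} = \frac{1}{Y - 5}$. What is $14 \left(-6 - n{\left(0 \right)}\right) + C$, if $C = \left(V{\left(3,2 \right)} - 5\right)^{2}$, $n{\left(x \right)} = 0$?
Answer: $- \frac{500}{9} \approx -55.556$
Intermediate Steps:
$V{\left(H,Y \right)} = \frac{1}{-5 + Y}$
$C = \frac{256}{9}$ ($C = \left(\frac{1}{-5 + 2} - 5\right)^{2} = \left(\frac{1}{-3} - 5\right)^{2} = \left(- \frac{1}{3} - 5\right)^{2} = \left(- \frac{16}{3}\right)^{2} = \frac{256}{9} \approx 28.444$)
$14 \left(-6 - n{\left(0 \right)}\right) + C = 14 \left(-6 - 0\right) + \frac{256}{9} = 14 \left(-6 + 0\right) + \frac{256}{9} = 14 \left(-6\right) + \frac{256}{9} = -84 + \frac{256}{9} = - \frac{500}{9}$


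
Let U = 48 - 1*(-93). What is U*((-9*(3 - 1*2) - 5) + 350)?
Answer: 47376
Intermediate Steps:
U = 141 (U = 48 + 93 = 141)
U*((-9*(3 - 1*2) - 5) + 350) = 141*((-9*(3 - 1*2) - 5) + 350) = 141*((-9*(3 - 2) - 5) + 350) = 141*((-9*1 - 5) + 350) = 141*((-9 - 5) + 350) = 141*(-14 + 350) = 141*336 = 47376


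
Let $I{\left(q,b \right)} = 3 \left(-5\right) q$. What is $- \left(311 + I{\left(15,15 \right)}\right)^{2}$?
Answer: $-7396$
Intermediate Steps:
$I{\left(q,b \right)} = - 15 q$
$- \left(311 + I{\left(15,15 \right)}\right)^{2} = - \left(311 - 225\right)^{2} = - 86^{2} = \left(-1\right) 7396 = -7396$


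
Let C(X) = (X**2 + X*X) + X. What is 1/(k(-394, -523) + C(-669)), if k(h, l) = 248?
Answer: 1/894701 ≈ 1.1177e-6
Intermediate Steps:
C(X) = X + 2*X**2 (C(X) = (X**2 + X**2) + X = 2*X**2 + X = X + 2*X**2)
1/(k(-394, -523) + C(-669)) = 1/(248 - 669*(1 + 2*(-669))) = 1/(248 - 669*(1 - 1338)) = 1/(248 - 669*(-1337)) = 1/(248 + 894453) = 1/894701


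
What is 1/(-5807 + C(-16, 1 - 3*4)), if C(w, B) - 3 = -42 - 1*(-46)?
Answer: -1/5800 ≈ -0.00017241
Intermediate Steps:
C(w, B) = 7 (C(w, B) = 3 + (-42 - 1*(-46)) = 3 + (-42 + 46) = 3 + 4 = 7)
1/(-5807 + C(-16, 1 - 3*4)) = 1/(-5807 + 7) = 1/(-5800) = -1/5800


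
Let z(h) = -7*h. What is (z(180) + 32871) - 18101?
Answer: 13510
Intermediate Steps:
(z(180) + 32871) - 18101 = (-7*180 + 32871) - 18101 = (-1260 + 32871) - 18101 = 31611 - 18101 = 13510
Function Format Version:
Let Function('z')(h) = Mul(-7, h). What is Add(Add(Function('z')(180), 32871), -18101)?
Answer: 13510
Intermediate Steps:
Add(Add(Function('z')(180), 32871), -18101) = Add(Add(Mul(-7, 180), 32871), -18101) = Add(Add(-1260, 32871), -18101) = Add(31611, -18101) = 13510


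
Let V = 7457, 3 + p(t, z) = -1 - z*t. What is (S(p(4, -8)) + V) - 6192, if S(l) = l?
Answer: 1293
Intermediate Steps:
p(t, z) = -4 - t*z (p(t, z) = -3 + (-1 - z*t) = -3 + (-1 - t*z) = -4 - t*z)
(S(p(4, -8)) + V) - 6192 = ((-4 - 1*4*(-8)) + 7457) - 6192 = ((-4 + 32) + 7457) - 6192 = (28 + 7457) - 6192 = 7485 - 6192 = 1293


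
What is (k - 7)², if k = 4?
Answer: 9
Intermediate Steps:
(k - 7)² = (4 - 7)² = (-3)² = 9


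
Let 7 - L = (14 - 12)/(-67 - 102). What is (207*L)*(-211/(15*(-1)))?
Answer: 3450483/169 ≈ 20417.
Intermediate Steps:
L = 1185/169 (L = 7 - (14 - 12)/(-67 - 102) = 7 - 2/(-169) = 7 - 2*(-1)/169 = 7 - 1*(-2/169) = 7 + 2/169 = 1185/169 ≈ 7.0118)
(207*L)*(-211/(15*(-1))) = (207*(1185/169))*(-211/(15*(-1))) = 245295*(-211/(-15))/169 = 245295*(-211*(-1/15))/169 = (245295/169)*(211/15) = 3450483/169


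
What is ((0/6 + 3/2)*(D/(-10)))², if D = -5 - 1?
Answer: 81/100 ≈ 0.81000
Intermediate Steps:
D = -6
((0/6 + 3/2)*(D/(-10)))² = ((0/6 + 3/2)*(-6/(-10)))² = ((0*(⅙) + 3*(½))*(-6*(-⅒)))² = ((0 + 3/2)*(⅗))² = ((3/2)*(⅗))² = (9/10)² = 81/100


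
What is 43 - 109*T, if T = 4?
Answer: -393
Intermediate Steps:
43 - 109*T = 43 - 109*4 = 43 - 436 = -393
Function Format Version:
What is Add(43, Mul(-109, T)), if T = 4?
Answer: -393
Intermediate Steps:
Add(43, Mul(-109, T)) = Add(43, Mul(-109, 4)) = Add(43, -436) = -393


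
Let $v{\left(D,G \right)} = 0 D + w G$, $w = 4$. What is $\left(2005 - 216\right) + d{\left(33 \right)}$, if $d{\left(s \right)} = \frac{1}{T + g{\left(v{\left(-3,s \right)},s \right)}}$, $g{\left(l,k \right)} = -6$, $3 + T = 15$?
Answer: $\frac{10735}{6} \approx 1789.2$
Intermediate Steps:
$T = 12$ ($T = -3 + 15 = 12$)
$v{\left(D,G \right)} = 4 G$ ($v{\left(D,G \right)} = 0 D + 4 G = 0 + 4 G = 4 G$)
$d{\left(s \right)} = \frac{1}{6}$ ($d{\left(s \right)} = \frac{1}{12 - 6} = \frac{1}{6}$)
$\left(2005 - 216\right) + d{\left(33 \right)} = \left(2005 - 216\right) + \frac{1}{6} = 1789 + \frac{1}{6} = \frac{10735}{6}$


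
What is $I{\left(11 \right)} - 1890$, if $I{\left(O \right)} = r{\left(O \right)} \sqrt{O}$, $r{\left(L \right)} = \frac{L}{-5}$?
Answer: $-1890 - \frac{11 \sqrt{11}}{5} \approx -1897.3$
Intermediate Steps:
$r{\left(L \right)} = - \frac{L}{5}$ ($r{\left(L \right)} = L \left(- \frac{1}{5}\right) = - \frac{L}{5}$)
$I{\left(O \right)} = - \frac{O^{\frac{3}{2}}}{5}$ ($I{\left(O \right)} = - \frac{O}{5} \sqrt{O} = - \frac{O^{\frac{3}{2}}}{5}$)
$I{\left(11 \right)} - 1890 = - \frac{11^{\frac{3}{2}}}{5} - 1890 = - \frac{11 \sqrt{11}}{5} - 1890 = -1890 - \frac{11 \sqrt{11}}{5}$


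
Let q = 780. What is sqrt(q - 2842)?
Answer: I*sqrt(2062) ≈ 45.409*I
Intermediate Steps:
sqrt(q - 2842) = sqrt(780 - 2842) = sqrt(-2062) = I*sqrt(2062)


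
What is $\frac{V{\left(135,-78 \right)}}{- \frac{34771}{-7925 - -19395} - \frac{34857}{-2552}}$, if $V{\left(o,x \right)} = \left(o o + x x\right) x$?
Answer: $- \frac{27750817963440}{155537099} \approx -1.7842 \cdot 10^{5}$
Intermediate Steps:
$V{\left(o,x \right)} = x \left(o^{2} + x^{2}\right)$ ($V{\left(o,x \right)} = \left(o^{2} + x^{2}\right) x = x \left(o^{2} + x^{2}\right)$)
$\frac{V{\left(135,-78 \right)}}{- \frac{34771}{-7925 - -19395} - \frac{34857}{-2552}} = \frac{\left(-78\right) \left(135^{2} + \left(-78\right)^{2}\right)}{- \frac{34771}{-7925 - -19395} - \frac{34857}{-2552}} = \frac{\left(-78\right) \left(18225 + 6084\right)}{- \frac{34771}{-7925 + 19395} - - \frac{34857}{2552}} = \frac{\left(-78\right) 24309}{- \frac{34771}{11470} + \frac{34857}{2552}} = - \frac{1896102}{\left(-34771\right) \frac{1}{11470} + \frac{34857}{2552}} = - \frac{1896102}{- \frac{34771}{11470} + \frac{34857}{2552}} = - \frac{1896102}{\frac{155537099}{14635720}} = \left(-1896102\right) \frac{14635720}{155537099} = - \frac{27750817963440}{155537099}$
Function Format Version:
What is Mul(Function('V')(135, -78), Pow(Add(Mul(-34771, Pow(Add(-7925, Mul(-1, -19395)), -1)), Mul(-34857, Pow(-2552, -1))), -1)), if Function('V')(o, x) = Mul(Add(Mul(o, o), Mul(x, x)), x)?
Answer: Rational(-27750817963440, 155537099) ≈ -1.7842e+5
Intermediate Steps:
Function('V')(o, x) = Mul(x, Add(Pow(o, 2), Pow(x, 2))) (Function('V')(o, x) = Mul(Add(Pow(o, 2), Pow(x, 2)), x) = Mul(x, Add(Pow(o, 2), Pow(x, 2))))
Mul(Function('V')(135, -78), Pow(Add(Mul(-34771, Pow(Add(-7925, Mul(-1, -19395)), -1)), Mul(-34857, Pow(-2552, -1))), -1)) = Mul(Mul(-78, Add(Pow(135, 2), Pow(-78, 2))), Pow(Add(Mul(-34771, Pow(Add(-7925, Mul(-1, -19395)), -1)), Mul(-34857, Pow(-2552, -1))), -1)) = Mul(Mul(-78, Add(18225, 6084)), Pow(Add(Mul(-34771, Pow(Add(-7925, 19395), -1)), Mul(-34857, Rational(-1, 2552))), -1)) = Mul(Mul(-78, 24309), Pow(Add(Mul(-34771, Pow(11470, -1)), Rational(34857, 2552)), -1)) = Mul(-1896102, Pow(Add(Mul(-34771, Rational(1, 11470)), Rational(34857, 2552)), -1)) = Mul(-1896102, Pow(Add(Rational(-34771, 11470), Rational(34857, 2552)), -1)) = Mul(-1896102, Pow(Rational(155537099, 14635720), -1)) = Mul(-1896102, Rational(14635720, 155537099)) = Rational(-27750817963440, 155537099)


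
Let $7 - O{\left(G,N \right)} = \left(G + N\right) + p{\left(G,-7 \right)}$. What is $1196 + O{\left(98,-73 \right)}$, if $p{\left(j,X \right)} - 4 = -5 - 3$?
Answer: $1182$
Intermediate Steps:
$p{\left(j,X \right)} = -4$ ($p{\left(j,X \right)} = 4 - 8 = -4$)
$O{\left(G,N \right)} = 11 - G - N$ ($O{\left(G,N \right)} = 7 - \left(\left(G + N\right) - 4\right) = 7 - \left(-4 + G + N\right) = 11 - G - N$)
$1196 + O{\left(98,-73 \right)} = 1196 - 14 = 1182$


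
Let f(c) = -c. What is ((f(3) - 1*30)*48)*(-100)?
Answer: 158400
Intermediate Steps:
((f(3) - 1*30)*48)*(-100) = ((-1*3 - 1*30)*48)*(-100) = ((-3 - 30)*48)*(-100) = -33*48*(-100) = -1584*(-100) = 158400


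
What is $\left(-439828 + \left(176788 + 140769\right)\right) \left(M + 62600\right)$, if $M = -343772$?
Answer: $34379181612$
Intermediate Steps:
$\left(-439828 + \left(176788 + 140769\right)\right) \left(M + 62600\right) = \left(-439828 + \left(176788 + 140769\right)\right) \left(-343772 + 62600\right) = \left(-439828 + 317557\right) \left(-281172\right) = \left(-122271\right) \left(-281172\right) = 34379181612$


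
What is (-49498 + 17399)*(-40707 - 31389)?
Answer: 2314209504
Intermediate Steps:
(-49498 + 17399)*(-40707 - 31389) = -32099*(-72096) = 2314209504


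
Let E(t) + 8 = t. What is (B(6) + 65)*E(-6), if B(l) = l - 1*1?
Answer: -980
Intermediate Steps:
B(l) = -1 + l (B(l) = l - 1 = -1 + l)
E(t) = -8 + t
(B(6) + 65)*E(-6) = ((-1 + 6) + 65)*(-8 - 6) = (5 + 65)*(-14) = 70*(-14) = -980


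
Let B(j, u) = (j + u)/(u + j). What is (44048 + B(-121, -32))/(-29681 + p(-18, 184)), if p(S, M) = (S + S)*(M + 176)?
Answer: -44049/42641 ≈ -1.0330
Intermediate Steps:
B(j, u) = 1 (B(j, u) = (j + u)/(j + u) = 1)
p(S, M) = 2*S*(176 + M) (p(S, M) = (2*S)*(176 + M) = 2*S*(176 + M))
(44048 + B(-121, -32))/(-29681 + p(-18, 184)) = (44048 + 1)/(-29681 + 2*(-18)*(176 + 184)) = 44049/(-29681 + 2*(-18)*360) = 44049/(-29681 - 12960) = 44049/(-42641) = 44049*(-1/42641) = -44049/42641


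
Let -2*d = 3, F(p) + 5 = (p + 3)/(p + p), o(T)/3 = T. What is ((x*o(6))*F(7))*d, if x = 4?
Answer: 3240/7 ≈ 462.86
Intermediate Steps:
o(T) = 3*T
F(p) = -5 + (3 + p)/(2*p) (F(p) = -5 + (p + 3)/(p + p) = -5 + (3 + p)/((2*p)) = -5 + (3 + p)*(1/(2*p)) = -5 + (3 + p)/(2*p))
d = -3/2 (d = -1/2*3 = -3/2 ≈ -1.5000)
((x*o(6))*F(7))*d = ((4*(3*6))*((3/2)*(1 - 3*7)/7))*(-3/2) = ((4*18)*((3/2)*(1/7)*(1 - 21)))*(-3/2) = (72*((3/2)*(1/7)*(-20)))*(-3/2) = (72*(-30/7))*(-3/2) = -2160/7*(-3/2) = 3240/7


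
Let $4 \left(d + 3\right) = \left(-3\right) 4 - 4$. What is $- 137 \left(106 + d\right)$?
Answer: $-13563$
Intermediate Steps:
$d = -7$ ($d = -3 + \frac{\left(-3\right) 4 - 4}{4} = -3 + \frac{-12 - 4}{4} = -3 + \frac{1}{4} \left(-16\right) = -3 - 4 = -7$)
$- 137 \left(106 + d\right) = - 137 \left(106 - 7\right) = \left(-137\right) 99 = -13563$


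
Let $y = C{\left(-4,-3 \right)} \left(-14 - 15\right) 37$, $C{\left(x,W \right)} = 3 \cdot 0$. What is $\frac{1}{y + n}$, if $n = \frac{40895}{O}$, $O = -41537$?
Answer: $- \frac{41537}{40895} \approx -1.0157$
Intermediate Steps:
$C{\left(x,W \right)} = 0$
$n = - \frac{40895}{41537}$ ($n = \frac{40895}{-41537} = 40895 \left(- \frac{1}{41537}\right) = - \frac{40895}{41537} \approx -0.98454$)
$y = 0$ ($y = 0 \left(-14 - 15\right) 37 = 0 \left(-29\right) 37 = 0 \cdot 37 = 0$)
$\frac{1}{y + n} = \frac{1}{0 - \frac{40895}{41537}} = \frac{1}{- \frac{40895}{41537}} = - \frac{41537}{40895}$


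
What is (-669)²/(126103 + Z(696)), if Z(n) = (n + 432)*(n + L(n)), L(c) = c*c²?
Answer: 447561/380310099799 ≈ 1.1768e-6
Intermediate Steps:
L(c) = c³
Z(n) = (432 + n)*(n + n³) (Z(n) = (n + 432)*(n + n³) = (432 + n)*(n + n³))
(-669)²/(126103 + Z(696)) = (-669)²/(126103 + 696*(432 + 696 + 696³ + 432*696²)) = 447561/(126103 + 696*(432 + 696 + 337153536 + 432*484416)) = 447561/(126103 + 696*(432 + 696 + 337153536 + 209267712)) = 447561/(126103 + 696*546422376) = 447561/(126103 + 380309973696) = 447561/380310099799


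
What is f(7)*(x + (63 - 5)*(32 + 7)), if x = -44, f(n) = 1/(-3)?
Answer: -2218/3 ≈ -739.33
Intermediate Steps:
f(n) = -⅓
f(7)*(x + (63 - 5)*(32 + 7)) = -(-44 + (63 - 5)*(32 + 7))/3 = -(-44 + 58*39)/3 = -(-44 + 2262)/3 = -⅓*2218 = -2218/3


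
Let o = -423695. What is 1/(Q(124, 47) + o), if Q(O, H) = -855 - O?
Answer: -1/424674 ≈ -2.3547e-6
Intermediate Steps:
1/(Q(124, 47) + o) = 1/((-855 - 1*124) - 423695) = 1/((-855 - 124) - 423695) = 1/(-979 - 423695) = 1/(-424674) = -1/424674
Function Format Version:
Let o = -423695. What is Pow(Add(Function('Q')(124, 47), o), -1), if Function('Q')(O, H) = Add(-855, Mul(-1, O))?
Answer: Rational(-1, 424674) ≈ -2.3547e-6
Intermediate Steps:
Pow(Add(Function('Q')(124, 47), o), -1) = Pow(Add(Add(-855, Mul(-1, 124)), -423695), -1) = Pow(Add(Add(-855, -124), -423695), -1) = Pow(Add(-979, -423695), -1) = Pow(-424674, -1) = Rational(-1, 424674)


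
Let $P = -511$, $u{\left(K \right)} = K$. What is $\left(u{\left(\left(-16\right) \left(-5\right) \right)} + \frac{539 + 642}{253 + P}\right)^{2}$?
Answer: $\frac{378652681}{66564} \approx 5688.5$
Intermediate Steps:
$\left(u{\left(\left(-16\right) \left(-5\right) \right)} + \frac{539 + 642}{253 + P}\right)^{2} = \left(\left(-16\right) \left(-5\right) + \frac{539 + 642}{253 - 511}\right)^{2} = \left(80 + \frac{1181}{-258}\right)^{2} = \left(80 + 1181 \left(- \frac{1}{258}\right)\right)^{2} = \left(80 - \frac{1181}{258}\right)^{2} = \left(\frac{19459}{258}\right)^{2} = \frac{378652681}{66564}$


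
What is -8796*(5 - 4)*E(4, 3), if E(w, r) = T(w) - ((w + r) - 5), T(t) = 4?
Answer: -17592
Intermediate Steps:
E(w, r) = 9 - r - w (E(w, r) = 4 - ((w + r) - 5) = 4 - ((r + w) - 5) = 4 - (-5 + r + w) = 4 + (5 - r - w) = 9 - r - w)
-8796*(5 - 4)*E(4, 3) = -8796*(5 - 4)*(9 - 1*3 - 1*4) = -8796*(9 - 3 - 4) = -8796*2 = -17592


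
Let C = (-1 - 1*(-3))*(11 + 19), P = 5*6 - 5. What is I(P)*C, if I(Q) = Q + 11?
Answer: 2160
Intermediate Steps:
P = 25 (P = 30 - 5 = 25)
C = 60 (C = (-1 + 3)*30 = 2*30 = 60)
I(Q) = 11 + Q
I(P)*C = (11 + 25)*60 = 36*60 = 2160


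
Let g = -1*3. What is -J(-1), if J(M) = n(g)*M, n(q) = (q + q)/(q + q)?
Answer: 1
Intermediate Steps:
g = -3
n(q) = 1 (n(q) = (2*q)/((2*q)) = (2*q)*(1/(2*q)) = 1)
J(M) = M (J(M) = 1*M = M)
-J(-1) = -1*(-1) = 1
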